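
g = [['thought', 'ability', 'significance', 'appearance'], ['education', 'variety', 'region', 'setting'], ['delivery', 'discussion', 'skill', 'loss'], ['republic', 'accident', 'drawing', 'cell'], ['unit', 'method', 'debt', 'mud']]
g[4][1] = 'method'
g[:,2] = ['significance', 'region', 'skill', 'drawing', 'debt']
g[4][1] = 'method'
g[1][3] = 'setting'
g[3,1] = 'accident'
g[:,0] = ['thought', 'education', 'delivery', 'republic', 'unit']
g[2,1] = 'discussion'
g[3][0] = 'republic'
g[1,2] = 'region'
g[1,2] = 'region'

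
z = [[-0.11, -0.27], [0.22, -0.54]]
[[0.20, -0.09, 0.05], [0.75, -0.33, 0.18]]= z @ [[0.80, -0.35, 0.19], [-1.06, 0.47, -0.25]]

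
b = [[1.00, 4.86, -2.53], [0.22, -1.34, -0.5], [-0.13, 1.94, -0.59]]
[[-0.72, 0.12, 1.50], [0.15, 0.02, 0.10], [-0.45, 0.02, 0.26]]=b @ [[0.5, 0.02, 0.46], [-0.12, -0.00, 0.09], [0.25, -0.04, -0.24]]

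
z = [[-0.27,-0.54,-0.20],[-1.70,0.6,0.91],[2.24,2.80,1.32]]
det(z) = -0.62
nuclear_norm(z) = 5.96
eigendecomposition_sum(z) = [[-0.41, -0.18, 0.03],[-1.41, -0.60, 0.11],[1.96, 0.84, -0.15]] + [[0.13, -0.0, 0.03], [-0.24, 0.00, -0.05], [0.35, -0.01, 0.07]] + [[0.01, -0.36, -0.26], [-0.04, 1.20, 0.85], [-0.07, 1.97, 1.4]]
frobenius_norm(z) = 4.37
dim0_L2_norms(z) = [2.82, 2.91, 1.62]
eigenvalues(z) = [-1.16, 0.2, 2.61]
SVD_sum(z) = [[-0.38, -0.45, -0.2], [-0.2, -0.23, -0.10], [2.35, 2.75, 1.24]] + [[0.09, -0.05, -0.06],[-1.5, 0.83, 1.01],[-0.11, 0.06, 0.07]] + [[0.02, -0.04, 0.06], [0.0, -0.00, 0.0], [0.0, -0.01, 0.01]]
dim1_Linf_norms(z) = [0.54, 1.7, 2.8]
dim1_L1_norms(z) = [1.01, 3.21, 6.36]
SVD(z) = [[-0.16, 0.06, 0.99], [-0.08, -1.00, 0.05], [0.98, -0.07, 0.16]] @ diag([3.881182495397566, 2.003175641675509, 0.07943416152658629]) @ [[0.61, 0.72, 0.32],  [0.75, -0.42, -0.51],  [0.23, -0.56, 0.80]]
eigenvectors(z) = [[-0.17,  -0.29,  -0.15], [-0.58,  0.55,  0.51], [0.8,  -0.78,  0.84]]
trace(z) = 1.65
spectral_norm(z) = 3.88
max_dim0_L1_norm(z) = 4.21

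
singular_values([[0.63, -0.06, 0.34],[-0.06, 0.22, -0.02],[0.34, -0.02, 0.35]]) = [0.86, 0.22, 0.12]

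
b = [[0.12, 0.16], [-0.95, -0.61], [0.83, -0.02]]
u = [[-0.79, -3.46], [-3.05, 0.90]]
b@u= [[-0.58, -0.27], [2.61, 2.74], [-0.59, -2.89]]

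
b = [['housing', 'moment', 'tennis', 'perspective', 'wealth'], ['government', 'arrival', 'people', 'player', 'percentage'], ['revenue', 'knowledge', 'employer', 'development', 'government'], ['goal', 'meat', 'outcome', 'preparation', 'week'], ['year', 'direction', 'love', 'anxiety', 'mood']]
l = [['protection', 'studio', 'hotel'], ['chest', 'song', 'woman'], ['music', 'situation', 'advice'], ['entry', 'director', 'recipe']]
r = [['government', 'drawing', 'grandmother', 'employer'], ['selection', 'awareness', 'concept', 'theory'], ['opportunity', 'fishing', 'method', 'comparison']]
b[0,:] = ['housing', 'moment', 'tennis', 'perspective', 'wealth']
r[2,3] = 'comparison'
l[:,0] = ['protection', 'chest', 'music', 'entry']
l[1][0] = 'chest'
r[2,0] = 'opportunity'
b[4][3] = 'anxiety'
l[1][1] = 'song'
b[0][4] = 'wealth'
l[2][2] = 'advice'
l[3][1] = 'director'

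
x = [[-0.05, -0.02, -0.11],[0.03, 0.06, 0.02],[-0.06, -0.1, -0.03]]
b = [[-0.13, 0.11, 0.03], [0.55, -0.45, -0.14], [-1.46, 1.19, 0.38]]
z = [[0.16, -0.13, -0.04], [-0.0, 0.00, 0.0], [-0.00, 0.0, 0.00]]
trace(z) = 0.16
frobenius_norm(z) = 0.21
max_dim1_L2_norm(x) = 0.12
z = x @ b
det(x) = -0.00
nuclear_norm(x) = 0.25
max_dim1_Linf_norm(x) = 0.11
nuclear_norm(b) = 2.07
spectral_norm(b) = 2.06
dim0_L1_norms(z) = [0.16, 0.13, 0.04]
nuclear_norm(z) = 0.21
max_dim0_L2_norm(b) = 1.57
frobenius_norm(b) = 2.06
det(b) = -0.00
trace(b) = -0.20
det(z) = 0.00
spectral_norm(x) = 0.16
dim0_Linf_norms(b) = [1.46, 1.19, 0.38]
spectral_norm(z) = 0.21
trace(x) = -0.02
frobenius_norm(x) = 0.19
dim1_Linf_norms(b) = [0.13, 0.55, 1.46]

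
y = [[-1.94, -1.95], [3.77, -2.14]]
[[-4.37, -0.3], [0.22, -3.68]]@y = [[7.35, 9.16], [-14.30, 7.45]]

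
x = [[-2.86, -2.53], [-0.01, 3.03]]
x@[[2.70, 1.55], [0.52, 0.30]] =[[-9.04, -5.19], [1.55, 0.89]]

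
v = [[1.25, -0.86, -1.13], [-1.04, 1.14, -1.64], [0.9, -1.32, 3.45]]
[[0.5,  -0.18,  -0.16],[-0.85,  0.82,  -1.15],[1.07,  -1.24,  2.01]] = v @[[0.37,-0.22,0.13], [-0.22,0.19,-0.23], [0.13,-0.23,0.46]]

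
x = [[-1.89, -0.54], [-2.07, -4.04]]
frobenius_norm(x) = 4.95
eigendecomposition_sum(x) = [[-1.25, 0.26], [1.00, -0.21]] + [[-0.64, -0.8], [-3.07, -3.83]]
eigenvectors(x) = [[0.78, 0.20], [-0.63, 0.98]]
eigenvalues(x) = [-1.46, -4.47]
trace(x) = -5.93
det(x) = 6.52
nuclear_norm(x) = 6.12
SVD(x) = [[-0.31,  -0.95], [-0.95,  0.31]] @ diag([4.752853222882042, 1.371344683782961]) @ [[0.54, 0.84], [0.84, -0.54]]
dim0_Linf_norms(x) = [2.07, 4.04]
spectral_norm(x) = 4.75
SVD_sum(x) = [[-0.79, -1.24], [-2.43, -3.81]] + [[-1.1,0.7], [0.36,-0.23]]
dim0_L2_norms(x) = [2.8, 4.08]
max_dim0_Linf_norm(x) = 4.04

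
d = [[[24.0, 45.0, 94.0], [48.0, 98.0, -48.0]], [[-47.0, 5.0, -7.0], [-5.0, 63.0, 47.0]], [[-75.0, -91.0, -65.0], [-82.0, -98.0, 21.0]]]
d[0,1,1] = 98.0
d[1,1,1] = 63.0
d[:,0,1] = [45.0, 5.0, -91.0]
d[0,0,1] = 45.0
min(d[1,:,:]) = -47.0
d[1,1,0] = -5.0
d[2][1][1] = -98.0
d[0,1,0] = 48.0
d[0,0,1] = 45.0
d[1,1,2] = 47.0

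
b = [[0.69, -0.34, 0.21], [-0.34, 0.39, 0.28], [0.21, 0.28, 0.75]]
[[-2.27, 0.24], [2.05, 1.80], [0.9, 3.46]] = b @ [[-1.17, 1.37], [4.27, 3.80], [-0.06, 2.81]]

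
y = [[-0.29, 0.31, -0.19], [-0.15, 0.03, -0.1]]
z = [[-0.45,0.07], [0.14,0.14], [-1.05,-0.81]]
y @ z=[[0.37, 0.18], [0.18, 0.07]]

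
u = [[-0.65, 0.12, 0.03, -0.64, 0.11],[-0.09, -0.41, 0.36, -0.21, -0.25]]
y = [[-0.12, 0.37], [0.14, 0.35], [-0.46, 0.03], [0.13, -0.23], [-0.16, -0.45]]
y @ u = [[0.04, -0.17, 0.13, -0.0, -0.11],[-0.12, -0.13, 0.13, -0.16, -0.07],[0.3, -0.07, -0.0, 0.29, -0.06],[-0.06, 0.11, -0.08, -0.03, 0.07],[0.14, 0.17, -0.17, 0.20, 0.09]]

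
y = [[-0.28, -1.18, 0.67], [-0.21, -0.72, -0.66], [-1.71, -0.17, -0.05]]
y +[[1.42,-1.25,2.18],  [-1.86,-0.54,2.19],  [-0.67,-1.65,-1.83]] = [[1.14, -2.43, 2.85], [-2.07, -1.26, 1.53], [-2.38, -1.82, -1.88]]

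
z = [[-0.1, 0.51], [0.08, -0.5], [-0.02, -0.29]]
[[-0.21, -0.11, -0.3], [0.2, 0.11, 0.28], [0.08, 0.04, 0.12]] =z @ [[0.51, 0.27, 0.71], [-0.32, -0.17, -0.45]]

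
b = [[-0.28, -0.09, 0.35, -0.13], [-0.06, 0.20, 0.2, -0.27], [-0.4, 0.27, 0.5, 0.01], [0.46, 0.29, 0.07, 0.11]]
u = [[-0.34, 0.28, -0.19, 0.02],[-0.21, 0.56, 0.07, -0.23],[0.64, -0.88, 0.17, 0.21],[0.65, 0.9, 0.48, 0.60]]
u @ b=[[0.16, 0.04, -0.16, -0.03], [-0.11, 0.08, 0.06, -0.15], [-0.1, -0.13, 0.15, 0.18], [-0.15, 0.43, 0.69, -0.26]]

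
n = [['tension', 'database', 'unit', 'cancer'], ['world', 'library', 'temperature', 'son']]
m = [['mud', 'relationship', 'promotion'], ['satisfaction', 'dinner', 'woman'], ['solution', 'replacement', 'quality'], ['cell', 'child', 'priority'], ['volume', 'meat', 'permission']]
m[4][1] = 'meat'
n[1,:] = ['world', 'library', 'temperature', 'son']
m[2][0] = 'solution'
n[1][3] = 'son'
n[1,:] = ['world', 'library', 'temperature', 'son']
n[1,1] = 'library'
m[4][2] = 'permission'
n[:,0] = ['tension', 'world']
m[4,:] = ['volume', 'meat', 'permission']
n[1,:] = ['world', 'library', 'temperature', 'son']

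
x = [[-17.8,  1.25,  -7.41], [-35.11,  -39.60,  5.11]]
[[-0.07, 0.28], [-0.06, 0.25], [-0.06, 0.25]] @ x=[[-8.58, -11.18, 1.95], [-7.71, -9.98, 1.72], [-7.71, -9.98, 1.72]]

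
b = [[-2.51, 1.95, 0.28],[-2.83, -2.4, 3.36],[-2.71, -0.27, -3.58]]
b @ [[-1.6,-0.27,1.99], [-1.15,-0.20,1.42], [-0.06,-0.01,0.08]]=[[1.76, 0.28, -2.2],[7.09, 1.21, -8.77],[4.86, 0.82, -6.06]]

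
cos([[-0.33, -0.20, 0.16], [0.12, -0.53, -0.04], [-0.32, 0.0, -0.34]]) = [[0.98, -0.08, 0.05],  [0.04, 0.87, -0.03],  [-0.11, -0.03, 0.97]]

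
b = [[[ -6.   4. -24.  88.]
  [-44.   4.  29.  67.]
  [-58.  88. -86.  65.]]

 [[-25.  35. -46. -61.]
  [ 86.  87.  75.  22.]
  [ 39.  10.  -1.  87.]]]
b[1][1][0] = 86.0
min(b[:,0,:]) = -61.0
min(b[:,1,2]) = 29.0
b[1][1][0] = 86.0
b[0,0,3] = 88.0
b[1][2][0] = 39.0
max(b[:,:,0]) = 86.0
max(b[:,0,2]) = -24.0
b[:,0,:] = [[-6.0, 4.0, -24.0, 88.0], [-25.0, 35.0, -46.0, -61.0]]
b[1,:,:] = [[-25.0, 35.0, -46.0, -61.0], [86.0, 87.0, 75.0, 22.0], [39.0, 10.0, -1.0, 87.0]]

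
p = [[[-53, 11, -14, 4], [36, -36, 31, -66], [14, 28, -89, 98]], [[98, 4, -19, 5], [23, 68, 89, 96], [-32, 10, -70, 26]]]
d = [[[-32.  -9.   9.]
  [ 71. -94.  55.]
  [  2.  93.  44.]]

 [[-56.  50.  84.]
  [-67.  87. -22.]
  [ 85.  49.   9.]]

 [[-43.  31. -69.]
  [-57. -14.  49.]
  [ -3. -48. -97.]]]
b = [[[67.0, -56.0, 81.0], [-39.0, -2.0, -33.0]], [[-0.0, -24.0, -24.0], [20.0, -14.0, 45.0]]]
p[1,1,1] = 68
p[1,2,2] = -70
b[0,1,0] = -39.0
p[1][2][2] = -70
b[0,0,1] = -56.0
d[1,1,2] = -22.0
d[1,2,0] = 85.0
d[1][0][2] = 84.0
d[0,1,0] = 71.0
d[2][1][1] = -14.0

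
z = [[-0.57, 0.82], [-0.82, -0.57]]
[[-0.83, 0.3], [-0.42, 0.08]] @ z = [[0.23,-0.85], [0.17,-0.39]]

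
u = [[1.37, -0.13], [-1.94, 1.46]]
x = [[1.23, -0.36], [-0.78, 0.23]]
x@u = [[2.38,  -0.69], [-1.51,  0.44]]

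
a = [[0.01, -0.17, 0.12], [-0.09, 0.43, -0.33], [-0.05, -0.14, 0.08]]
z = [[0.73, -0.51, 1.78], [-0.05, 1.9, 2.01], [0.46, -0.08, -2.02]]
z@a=[[-0.04, -0.59, 0.4], [-0.27, 0.54, -0.47], [0.11, 0.17, -0.08]]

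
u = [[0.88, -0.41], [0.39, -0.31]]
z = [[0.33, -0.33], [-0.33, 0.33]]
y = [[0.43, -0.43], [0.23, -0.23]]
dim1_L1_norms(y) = [0.86, 0.46]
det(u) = -0.11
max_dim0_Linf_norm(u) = 0.88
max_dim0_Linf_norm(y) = 0.43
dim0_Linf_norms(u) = [0.88, 0.41]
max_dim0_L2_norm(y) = 0.49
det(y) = 0.00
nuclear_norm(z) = 0.66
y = u @ z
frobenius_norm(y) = 0.69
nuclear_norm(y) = 0.69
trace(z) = 0.66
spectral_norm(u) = 1.09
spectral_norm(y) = 0.69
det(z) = 0.00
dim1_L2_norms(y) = [0.61, 0.33]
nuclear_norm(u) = 1.19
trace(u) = 0.57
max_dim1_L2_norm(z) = 0.47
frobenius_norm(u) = 1.09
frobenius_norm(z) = 0.66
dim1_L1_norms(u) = [1.29, 0.7]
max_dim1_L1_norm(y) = 0.86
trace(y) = 0.20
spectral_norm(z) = 0.66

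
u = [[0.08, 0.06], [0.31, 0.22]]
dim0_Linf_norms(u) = [0.31, 0.22]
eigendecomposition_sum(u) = [[-0.00,0.0], [0.00,-0.00]] + [[0.08, 0.06], [0.31, 0.22]]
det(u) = -0.00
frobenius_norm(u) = 0.39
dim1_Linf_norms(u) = [0.08, 0.31]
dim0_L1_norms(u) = [0.39, 0.28]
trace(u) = 0.30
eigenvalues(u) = [-0.0, 0.3]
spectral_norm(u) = 0.39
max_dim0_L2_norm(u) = 0.32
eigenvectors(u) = [[-0.58,-0.26],[0.81,-0.97]]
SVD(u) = [[-0.25,-0.97], [-0.97,0.25]] @ diag([0.39305664634619125, 0.0025441625508584417]) @ [[-0.81, -0.58], [0.58, -0.81]]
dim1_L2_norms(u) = [0.1, 0.38]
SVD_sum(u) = [[0.08,0.06], [0.31,0.22]] + [[-0.0, 0.00], [0.0, -0.0]]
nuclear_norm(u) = 0.40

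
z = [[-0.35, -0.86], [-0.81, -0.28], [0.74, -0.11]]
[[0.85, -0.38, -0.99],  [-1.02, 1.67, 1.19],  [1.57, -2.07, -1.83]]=z@[[1.86, -2.58, -2.17], [-1.74, 1.49, 2.03]]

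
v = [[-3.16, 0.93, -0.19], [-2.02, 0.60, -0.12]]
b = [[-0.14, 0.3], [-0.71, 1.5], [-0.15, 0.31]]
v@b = [[-0.19, 0.39], [-0.13, 0.26]]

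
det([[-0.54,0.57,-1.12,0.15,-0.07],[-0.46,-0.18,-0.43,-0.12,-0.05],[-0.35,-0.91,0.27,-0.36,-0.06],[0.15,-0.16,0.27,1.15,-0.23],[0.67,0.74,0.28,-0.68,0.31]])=-0.000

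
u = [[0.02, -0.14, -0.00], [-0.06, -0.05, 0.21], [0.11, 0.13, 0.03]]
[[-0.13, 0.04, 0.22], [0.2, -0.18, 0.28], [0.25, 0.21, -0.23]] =u@[[0.67, 2.02, -0.4], [1.05, -0.0, -1.66], [1.37, -0.26, 0.84]]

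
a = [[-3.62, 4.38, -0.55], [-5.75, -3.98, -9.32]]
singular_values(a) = [11.68, 5.65]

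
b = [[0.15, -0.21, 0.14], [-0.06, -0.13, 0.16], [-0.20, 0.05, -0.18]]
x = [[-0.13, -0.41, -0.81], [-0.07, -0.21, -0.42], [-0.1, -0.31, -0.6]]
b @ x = [[-0.02, -0.06, -0.12], [0.0, 0.0, 0.01], [0.04, 0.13, 0.25]]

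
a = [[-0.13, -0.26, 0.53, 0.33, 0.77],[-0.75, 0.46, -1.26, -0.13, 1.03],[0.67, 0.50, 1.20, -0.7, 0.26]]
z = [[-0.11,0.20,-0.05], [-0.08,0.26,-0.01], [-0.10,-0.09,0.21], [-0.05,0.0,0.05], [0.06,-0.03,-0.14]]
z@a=[[-0.17, 0.10, -0.37, -0.03, 0.11], [-0.19, 0.14, -0.38, -0.05, 0.20], [0.22, 0.09, 0.31, -0.17, -0.12], [0.04, 0.04, 0.03, -0.05, -0.03], [-0.08, -0.10, -0.1, 0.12, -0.02]]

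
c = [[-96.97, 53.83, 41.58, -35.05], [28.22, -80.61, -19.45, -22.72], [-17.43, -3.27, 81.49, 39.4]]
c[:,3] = [-35.05, -22.72, 39.4]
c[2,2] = 81.49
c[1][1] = -80.61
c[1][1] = -80.61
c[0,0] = -96.97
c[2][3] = 39.4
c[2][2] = 81.49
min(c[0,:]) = -96.97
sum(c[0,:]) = -36.61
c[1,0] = 28.22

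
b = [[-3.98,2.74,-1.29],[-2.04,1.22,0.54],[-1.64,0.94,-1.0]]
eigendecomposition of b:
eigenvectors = [[(-0.85+0j),(0.52-0.16j),0.52+0.16j],[-0.31+0.00j,0.80+0.00j,0.80-0.00j],[(-0.42+0j),(0.05+0.25j),(0.05-0.25j)]]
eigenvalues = [(-3.61+0j), (-0.07+0.58j), (-0.07-0.58j)]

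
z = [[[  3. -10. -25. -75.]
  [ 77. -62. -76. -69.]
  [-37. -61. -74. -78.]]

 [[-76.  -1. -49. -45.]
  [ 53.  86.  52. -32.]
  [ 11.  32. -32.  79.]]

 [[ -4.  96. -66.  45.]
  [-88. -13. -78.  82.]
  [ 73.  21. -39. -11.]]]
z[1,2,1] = 32.0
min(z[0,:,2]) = -76.0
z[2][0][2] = -66.0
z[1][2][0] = 11.0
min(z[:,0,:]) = -76.0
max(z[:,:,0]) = 77.0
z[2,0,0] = -4.0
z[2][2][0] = 73.0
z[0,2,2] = -74.0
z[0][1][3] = -69.0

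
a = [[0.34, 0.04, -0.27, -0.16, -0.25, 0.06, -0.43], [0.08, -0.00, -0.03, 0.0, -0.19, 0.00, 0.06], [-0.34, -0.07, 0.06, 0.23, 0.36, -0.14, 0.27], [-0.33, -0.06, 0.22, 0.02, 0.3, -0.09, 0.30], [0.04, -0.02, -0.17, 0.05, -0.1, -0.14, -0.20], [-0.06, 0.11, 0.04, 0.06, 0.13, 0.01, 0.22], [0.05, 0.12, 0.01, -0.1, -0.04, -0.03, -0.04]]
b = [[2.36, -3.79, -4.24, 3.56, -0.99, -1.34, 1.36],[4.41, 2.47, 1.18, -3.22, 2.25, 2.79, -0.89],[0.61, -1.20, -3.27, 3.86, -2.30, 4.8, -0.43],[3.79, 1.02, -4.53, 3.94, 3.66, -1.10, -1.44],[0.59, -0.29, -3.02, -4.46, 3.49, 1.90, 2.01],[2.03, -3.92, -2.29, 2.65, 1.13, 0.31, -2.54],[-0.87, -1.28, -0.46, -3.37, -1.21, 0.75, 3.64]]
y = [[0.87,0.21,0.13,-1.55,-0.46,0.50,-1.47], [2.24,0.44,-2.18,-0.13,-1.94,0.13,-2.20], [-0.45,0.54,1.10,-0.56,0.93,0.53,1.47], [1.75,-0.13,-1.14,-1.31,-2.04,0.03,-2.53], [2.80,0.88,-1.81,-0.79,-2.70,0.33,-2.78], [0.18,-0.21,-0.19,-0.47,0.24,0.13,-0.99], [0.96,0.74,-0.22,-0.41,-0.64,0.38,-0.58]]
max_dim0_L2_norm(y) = 4.96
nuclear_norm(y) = 13.39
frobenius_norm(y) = 8.83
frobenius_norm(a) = 1.22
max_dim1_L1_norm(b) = 19.48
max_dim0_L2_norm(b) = 9.58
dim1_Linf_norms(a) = [0.43, 0.19, 0.36, 0.33, 0.2, 0.22, 0.12]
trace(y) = -2.05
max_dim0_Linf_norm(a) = 0.43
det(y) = 0.00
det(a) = -0.00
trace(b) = 12.94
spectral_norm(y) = 8.33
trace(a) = 0.29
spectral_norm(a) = 1.12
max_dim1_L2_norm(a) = 0.68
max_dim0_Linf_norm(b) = 4.8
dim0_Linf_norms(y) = [2.8, 0.88, 2.18, 1.55, 2.7, 0.53, 2.78]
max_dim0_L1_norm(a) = 1.52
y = b @ a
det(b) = -5202.02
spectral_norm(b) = 12.24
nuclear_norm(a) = 2.06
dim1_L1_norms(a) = [1.55, 0.36, 1.47, 1.32, 0.72, 0.63, 0.39]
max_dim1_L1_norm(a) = 1.55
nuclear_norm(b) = 41.87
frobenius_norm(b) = 18.66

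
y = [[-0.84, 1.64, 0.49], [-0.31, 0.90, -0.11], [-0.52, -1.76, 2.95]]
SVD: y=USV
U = [[0.14, -0.91, -0.4], [0.17, -0.37, 0.91], [-0.98, -0.20, 0.10]]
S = [3.54, 2.03, 0.0]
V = [[0.09, 0.59, -0.8], [0.48, -0.73, -0.48], [-0.87, -0.34, -0.36]]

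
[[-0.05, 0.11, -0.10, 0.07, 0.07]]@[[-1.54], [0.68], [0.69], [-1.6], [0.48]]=[[0.00]]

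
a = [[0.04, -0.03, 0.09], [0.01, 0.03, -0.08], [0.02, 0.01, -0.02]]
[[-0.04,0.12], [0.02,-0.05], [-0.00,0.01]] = a @ [[-0.39,1.09], [-0.32,0.88], [-0.41,1.14]]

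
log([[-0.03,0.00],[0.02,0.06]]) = [[(-3.51+3.14j), 0.00+0.00j], [(0.15-0.7j), -2.81+0.00j]]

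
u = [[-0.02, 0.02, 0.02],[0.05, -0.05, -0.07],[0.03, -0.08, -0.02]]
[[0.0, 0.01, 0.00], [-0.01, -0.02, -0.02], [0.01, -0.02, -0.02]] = u @ [[0.0, -0.28, 0.28], [-0.16, 0.16, 0.22], [0.22, -0.02, 0.29]]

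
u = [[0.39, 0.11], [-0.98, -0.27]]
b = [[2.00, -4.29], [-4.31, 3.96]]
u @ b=[[0.31,-1.24], [-0.80,3.14]]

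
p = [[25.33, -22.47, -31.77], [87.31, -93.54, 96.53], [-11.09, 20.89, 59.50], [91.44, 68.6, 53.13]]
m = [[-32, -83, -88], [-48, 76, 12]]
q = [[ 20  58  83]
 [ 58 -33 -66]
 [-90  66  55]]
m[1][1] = 76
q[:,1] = [58, -33, 66]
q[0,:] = [20, 58, 83]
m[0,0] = -32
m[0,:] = [-32, -83, -88]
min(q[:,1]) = -33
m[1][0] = -48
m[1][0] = -48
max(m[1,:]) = 76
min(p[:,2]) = -31.77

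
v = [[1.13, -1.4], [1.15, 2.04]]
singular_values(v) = [2.51, 1.56]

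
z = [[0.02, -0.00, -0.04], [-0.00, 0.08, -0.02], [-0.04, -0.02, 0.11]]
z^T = [[0.02, -0.0, -0.04], [-0.00, 0.08, -0.02], [-0.04, -0.02, 0.11]]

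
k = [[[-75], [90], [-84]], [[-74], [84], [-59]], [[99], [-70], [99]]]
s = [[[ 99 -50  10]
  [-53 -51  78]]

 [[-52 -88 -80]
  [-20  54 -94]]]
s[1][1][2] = -94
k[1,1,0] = 84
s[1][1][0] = -20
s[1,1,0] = -20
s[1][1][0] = -20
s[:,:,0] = [[99, -53], [-52, -20]]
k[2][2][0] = 99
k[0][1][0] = 90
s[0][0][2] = 10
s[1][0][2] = -80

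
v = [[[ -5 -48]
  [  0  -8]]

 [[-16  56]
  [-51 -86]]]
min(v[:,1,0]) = -51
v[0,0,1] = -48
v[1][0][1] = 56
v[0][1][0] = 0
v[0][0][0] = -5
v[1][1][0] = -51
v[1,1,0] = -51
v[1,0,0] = -16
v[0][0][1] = -48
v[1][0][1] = 56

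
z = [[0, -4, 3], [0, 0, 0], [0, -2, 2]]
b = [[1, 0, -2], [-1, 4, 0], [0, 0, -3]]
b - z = [[1, 4, -5], [-1, 4, 0], [0, 2, -5]]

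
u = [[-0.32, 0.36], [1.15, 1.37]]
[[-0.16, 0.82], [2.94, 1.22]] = u @ [[1.50, -0.81], [0.89, 1.57]]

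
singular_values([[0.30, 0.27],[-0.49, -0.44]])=[0.77, 0.0]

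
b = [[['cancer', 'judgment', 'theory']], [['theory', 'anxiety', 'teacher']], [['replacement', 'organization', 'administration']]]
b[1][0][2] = 'teacher'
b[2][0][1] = 'organization'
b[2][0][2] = 'administration'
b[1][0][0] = 'theory'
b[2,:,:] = [['replacement', 'organization', 'administration']]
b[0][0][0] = 'cancer'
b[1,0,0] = 'theory'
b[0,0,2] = 'theory'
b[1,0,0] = 'theory'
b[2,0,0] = 'replacement'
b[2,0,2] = 'administration'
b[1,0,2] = 'teacher'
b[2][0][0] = 'replacement'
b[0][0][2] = 'theory'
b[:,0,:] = [['cancer', 'judgment', 'theory'], ['theory', 'anxiety', 'teacher'], ['replacement', 'organization', 'administration']]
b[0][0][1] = 'judgment'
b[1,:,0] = ['theory']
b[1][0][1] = 'anxiety'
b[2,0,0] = 'replacement'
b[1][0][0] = 'theory'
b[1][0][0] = 'theory'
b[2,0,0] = 'replacement'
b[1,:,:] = [['theory', 'anxiety', 'teacher']]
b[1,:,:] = [['theory', 'anxiety', 'teacher']]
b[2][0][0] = 'replacement'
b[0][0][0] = 'cancer'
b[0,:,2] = ['theory']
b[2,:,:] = [['replacement', 'organization', 'administration']]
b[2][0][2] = 'administration'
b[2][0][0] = 'replacement'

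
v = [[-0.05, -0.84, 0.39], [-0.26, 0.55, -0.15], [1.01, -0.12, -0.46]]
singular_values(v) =[1.15, 1.09, 0.03]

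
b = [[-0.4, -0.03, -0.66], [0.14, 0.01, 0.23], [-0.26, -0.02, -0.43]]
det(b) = 0.00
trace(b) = -0.82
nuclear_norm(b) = 0.96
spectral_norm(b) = 0.96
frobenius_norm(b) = 0.96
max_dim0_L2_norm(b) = 0.82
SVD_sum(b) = [[-0.4, -0.03, -0.66], [0.14, 0.01, 0.23], [-0.26, -0.02, -0.43]] + [[-0.0, 0.0, 0.0],[0.00, -0.0, -0.0],[0.0, -0.0, -0.00]] + [[0.00,0.00,-0.0], [0.0,0.00,-0.00], [-0.0,-0.00,0.0]]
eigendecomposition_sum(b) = [[-0.40, -0.03, -0.66],[0.14, 0.01, 0.23],[-0.26, -0.02, -0.43]] + [[-0.00,-0.00,0.00], [-0.0,-0.0,0.0], [0.00,0.00,-0.00]] + [[-0.00, 0.00, 0.0], [0.0, -0.0, -0.00], [0.0, -0.0, -0.0]]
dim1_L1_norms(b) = [1.09, 0.38, 0.71]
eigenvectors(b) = [[0.8, -0.56, -0.52], [-0.28, -0.74, 0.80], [0.52, 0.37, 0.28]]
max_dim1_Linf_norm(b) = 0.66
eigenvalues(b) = [-0.82, -0.0, -0.0]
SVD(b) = [[-0.80,0.14,-0.58], [0.28,-0.77,-0.58], [-0.52,-0.63,0.58]] @ diag([0.9602078193798292, 0.000971391699258712, 4.321898708797652e-17]) @ [[0.52, 0.04, 0.85], [-0.65, 0.67, 0.36], [-0.56, -0.74, 0.37]]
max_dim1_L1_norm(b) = 1.09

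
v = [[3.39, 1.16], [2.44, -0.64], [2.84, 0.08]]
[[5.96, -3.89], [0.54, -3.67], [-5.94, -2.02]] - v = [[2.57, -5.05], [-1.90, -3.03], [-8.78, -2.10]]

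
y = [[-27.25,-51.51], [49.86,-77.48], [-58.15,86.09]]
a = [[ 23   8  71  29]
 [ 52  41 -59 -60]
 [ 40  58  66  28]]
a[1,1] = 41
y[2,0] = -58.15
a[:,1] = [8, 41, 58]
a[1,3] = -60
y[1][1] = -77.48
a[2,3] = 28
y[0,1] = -51.51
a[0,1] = 8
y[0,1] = -51.51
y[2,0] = -58.15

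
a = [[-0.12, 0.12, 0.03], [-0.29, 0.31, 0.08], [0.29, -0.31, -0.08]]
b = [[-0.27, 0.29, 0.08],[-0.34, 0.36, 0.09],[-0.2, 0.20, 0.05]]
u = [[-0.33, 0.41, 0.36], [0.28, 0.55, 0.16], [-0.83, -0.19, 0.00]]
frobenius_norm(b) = 0.71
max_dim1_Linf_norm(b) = 0.36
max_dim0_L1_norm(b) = 0.85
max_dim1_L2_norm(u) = 0.85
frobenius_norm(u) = 1.24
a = u @ b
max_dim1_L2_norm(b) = 0.5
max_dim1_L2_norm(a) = 0.43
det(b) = 0.00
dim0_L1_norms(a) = [0.7, 0.74, 0.19]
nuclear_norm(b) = 0.72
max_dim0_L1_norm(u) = 1.44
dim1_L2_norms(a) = [0.17, 0.43, 0.43]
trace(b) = 0.14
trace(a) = 0.11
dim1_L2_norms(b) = [0.4, 0.5, 0.29]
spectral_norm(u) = 0.97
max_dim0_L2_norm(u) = 0.94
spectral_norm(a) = 0.63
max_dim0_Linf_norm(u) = 0.83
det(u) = 0.08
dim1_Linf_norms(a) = [0.12, 0.31, 0.31]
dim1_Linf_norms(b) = [0.29, 0.36, 0.2]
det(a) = 0.00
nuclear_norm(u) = 1.84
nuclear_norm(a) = 0.64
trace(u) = 0.22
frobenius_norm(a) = 0.63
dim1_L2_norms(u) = [0.64, 0.64, 0.85]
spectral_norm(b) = 0.71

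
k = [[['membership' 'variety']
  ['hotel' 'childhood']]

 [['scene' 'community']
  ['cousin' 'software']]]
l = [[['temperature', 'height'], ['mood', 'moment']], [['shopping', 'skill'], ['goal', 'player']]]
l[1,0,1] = 'skill'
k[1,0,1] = 'community'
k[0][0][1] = 'variety'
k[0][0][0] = 'membership'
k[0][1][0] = 'hotel'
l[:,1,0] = ['mood', 'goal']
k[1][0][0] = 'scene'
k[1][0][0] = 'scene'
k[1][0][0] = 'scene'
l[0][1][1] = 'moment'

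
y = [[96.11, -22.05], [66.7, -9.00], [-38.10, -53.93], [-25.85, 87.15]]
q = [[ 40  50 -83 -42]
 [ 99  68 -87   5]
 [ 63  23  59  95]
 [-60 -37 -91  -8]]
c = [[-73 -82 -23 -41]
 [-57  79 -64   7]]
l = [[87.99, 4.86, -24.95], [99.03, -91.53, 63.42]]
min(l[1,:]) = -91.53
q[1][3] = 5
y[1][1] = -9.0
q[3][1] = -37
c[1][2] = -64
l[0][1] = 4.86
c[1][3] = 7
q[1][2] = -87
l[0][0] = 87.99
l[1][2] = 63.42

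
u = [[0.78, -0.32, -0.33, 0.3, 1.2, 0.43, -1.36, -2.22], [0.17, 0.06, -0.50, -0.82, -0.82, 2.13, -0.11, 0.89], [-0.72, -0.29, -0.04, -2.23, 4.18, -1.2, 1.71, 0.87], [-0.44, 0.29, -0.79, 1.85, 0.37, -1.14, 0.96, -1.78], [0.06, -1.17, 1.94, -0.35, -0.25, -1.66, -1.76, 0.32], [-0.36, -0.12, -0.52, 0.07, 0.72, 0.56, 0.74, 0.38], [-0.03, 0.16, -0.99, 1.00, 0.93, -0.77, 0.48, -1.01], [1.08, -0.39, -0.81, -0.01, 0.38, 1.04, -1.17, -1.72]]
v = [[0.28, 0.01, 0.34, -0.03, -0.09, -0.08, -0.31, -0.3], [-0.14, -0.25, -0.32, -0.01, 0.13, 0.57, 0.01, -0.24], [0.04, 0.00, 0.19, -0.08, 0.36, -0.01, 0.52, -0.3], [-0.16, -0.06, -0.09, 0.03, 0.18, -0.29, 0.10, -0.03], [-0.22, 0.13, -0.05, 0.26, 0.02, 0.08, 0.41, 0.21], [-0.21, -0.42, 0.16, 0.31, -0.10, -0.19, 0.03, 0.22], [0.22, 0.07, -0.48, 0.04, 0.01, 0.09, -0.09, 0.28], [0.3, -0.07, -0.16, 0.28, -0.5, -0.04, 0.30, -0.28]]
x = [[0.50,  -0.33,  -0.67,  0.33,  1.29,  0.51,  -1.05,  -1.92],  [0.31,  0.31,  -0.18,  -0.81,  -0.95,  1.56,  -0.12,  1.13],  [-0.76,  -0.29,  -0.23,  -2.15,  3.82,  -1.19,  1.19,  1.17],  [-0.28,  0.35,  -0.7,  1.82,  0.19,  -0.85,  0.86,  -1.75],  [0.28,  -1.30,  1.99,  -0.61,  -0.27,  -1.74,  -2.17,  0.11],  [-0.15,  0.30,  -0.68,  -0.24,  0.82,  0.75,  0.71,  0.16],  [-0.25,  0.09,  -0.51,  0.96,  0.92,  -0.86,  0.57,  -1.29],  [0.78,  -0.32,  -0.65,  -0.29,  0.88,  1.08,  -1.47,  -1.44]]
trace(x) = 2.01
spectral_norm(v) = 0.90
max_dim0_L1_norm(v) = 1.86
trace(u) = 1.72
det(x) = 0.00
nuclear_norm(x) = 17.29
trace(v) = -0.29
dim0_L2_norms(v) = [0.6, 0.52, 0.74, 0.5, 0.67, 0.68, 0.8, 0.7]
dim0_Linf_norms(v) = [0.3, 0.42, 0.48, 0.31, 0.5, 0.57, 0.52, 0.3]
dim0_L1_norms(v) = [1.57, 1.01, 1.79, 1.04, 1.39, 1.35, 1.77, 1.86]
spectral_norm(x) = 5.07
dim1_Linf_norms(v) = [0.34, 0.57, 0.52, 0.29, 0.41, 0.42, 0.48, 0.5]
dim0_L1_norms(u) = [3.64, 2.8, 5.92, 6.63, 8.85, 8.93, 8.29, 9.19]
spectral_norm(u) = 5.52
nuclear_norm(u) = 19.18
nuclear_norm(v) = 4.77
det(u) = -6.21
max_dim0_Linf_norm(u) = 4.18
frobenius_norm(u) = 8.93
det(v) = 0.00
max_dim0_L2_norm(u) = 4.62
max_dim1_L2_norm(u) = 5.31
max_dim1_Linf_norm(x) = 3.82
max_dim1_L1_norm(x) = 10.8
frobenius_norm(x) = 8.62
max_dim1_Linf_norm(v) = 0.57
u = v + x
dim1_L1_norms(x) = [6.6, 5.37, 10.8, 6.8, 8.47, 3.81, 5.45, 6.91]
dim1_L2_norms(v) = [0.63, 0.76, 0.73, 0.41, 0.6, 0.66, 0.62, 0.79]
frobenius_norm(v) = 1.86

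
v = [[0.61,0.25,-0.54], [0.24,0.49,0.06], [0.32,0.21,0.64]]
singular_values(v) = [0.91, 0.82, 0.28]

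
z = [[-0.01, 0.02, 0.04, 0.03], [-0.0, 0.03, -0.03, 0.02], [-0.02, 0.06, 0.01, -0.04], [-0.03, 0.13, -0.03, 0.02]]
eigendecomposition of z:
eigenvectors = [[(0.28+0j),0.68+0.00j,0.68-0.00j,(-0.94+0j)], [0.43+0.00j,(-0.1-0.01j),(-0.1+0.01j),(-0.27+0j)], [-0.19+0.00j,(-0.14+0.5j),-0.14-0.50j,(-0.21+0j)], [(0.84+0j),0.06+0.51j,(0.06-0.51j),(0.03+0j)]]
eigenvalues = [(0.08+0j), (-0.02+0.05j), (-0.02-0.05j), 0j]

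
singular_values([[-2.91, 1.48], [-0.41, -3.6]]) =[4.03, 2.75]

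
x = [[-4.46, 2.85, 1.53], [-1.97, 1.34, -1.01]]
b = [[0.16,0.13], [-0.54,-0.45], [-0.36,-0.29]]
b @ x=[[-0.97, 0.63, 0.11], [3.29, -2.14, -0.37], [2.18, -1.41, -0.26]]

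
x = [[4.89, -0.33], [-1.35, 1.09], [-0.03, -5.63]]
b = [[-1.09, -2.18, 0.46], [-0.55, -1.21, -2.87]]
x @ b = [[-5.15, -10.26, 3.2], [0.87, 1.62, -3.75], [3.13, 6.88, 16.14]]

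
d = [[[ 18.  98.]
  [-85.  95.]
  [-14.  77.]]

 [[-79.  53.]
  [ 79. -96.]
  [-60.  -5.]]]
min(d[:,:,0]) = -85.0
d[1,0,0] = -79.0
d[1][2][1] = -5.0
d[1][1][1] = -96.0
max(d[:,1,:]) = 95.0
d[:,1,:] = [[-85.0, 95.0], [79.0, -96.0]]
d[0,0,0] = 18.0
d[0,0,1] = 98.0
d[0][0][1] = 98.0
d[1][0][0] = -79.0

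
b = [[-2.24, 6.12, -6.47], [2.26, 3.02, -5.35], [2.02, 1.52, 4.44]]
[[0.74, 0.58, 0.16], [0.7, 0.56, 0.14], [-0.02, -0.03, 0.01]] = b @ [[0.06, 0.05, 0.01], [0.08, 0.06, 0.02], [-0.06, -0.05, -0.01]]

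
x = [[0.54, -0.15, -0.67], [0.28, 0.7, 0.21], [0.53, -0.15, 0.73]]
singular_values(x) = [1.04, 0.8, 0.71]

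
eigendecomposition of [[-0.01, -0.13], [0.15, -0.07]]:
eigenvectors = [[(0.15+0.67j), (0.15-0.67j)], [(0.73+0j), (0.73-0j)]]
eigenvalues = [(-0.04+0.14j), (-0.04-0.14j)]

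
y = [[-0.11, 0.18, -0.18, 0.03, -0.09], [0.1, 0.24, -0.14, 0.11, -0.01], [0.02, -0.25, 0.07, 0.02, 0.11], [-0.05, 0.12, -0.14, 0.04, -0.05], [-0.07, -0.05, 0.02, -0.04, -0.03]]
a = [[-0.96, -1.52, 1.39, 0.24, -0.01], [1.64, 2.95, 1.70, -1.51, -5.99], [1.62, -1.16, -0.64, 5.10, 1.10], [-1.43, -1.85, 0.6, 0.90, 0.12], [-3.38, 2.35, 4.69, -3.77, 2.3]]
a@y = [[-0.03, -0.86, 0.45, -0.16, 0.24], [0.64, 0.70, -0.5, 0.59, 0.27], [-0.64, 0.73, -0.87, 0.07, -0.49], [-0.07, -0.75, 0.43, -0.2, 0.16], [0.73, -1.78, 1.18, 0.01, 0.92]]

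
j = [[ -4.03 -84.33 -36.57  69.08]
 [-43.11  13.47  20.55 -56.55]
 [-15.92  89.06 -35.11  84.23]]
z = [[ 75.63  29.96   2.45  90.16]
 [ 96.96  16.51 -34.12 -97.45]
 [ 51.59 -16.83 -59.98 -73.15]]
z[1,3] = -97.45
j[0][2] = -36.57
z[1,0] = 96.96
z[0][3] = 90.16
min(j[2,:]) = -35.11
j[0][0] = -4.03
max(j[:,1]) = 89.06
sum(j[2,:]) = 122.26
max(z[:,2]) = 2.45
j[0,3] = 69.08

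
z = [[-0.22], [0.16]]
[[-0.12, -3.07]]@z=[[-0.46]]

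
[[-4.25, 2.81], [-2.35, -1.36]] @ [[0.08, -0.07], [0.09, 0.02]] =[[-0.09, 0.35],  [-0.31, 0.14]]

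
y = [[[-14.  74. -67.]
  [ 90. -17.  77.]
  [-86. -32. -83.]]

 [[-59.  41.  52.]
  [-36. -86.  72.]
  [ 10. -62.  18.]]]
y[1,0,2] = 52.0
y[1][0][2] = 52.0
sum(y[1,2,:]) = -34.0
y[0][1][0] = 90.0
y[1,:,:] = [[-59.0, 41.0, 52.0], [-36.0, -86.0, 72.0], [10.0, -62.0, 18.0]]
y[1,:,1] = [41.0, -86.0, -62.0]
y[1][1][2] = 72.0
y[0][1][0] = 90.0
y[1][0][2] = 52.0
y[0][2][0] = -86.0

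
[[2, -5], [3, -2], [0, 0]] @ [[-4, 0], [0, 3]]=[[-8, -15], [-12, -6], [0, 0]]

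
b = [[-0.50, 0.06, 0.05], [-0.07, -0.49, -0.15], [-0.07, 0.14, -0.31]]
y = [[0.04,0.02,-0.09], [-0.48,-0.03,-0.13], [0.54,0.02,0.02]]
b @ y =[[-0.02, -0.01, 0.04], [0.15, 0.01, 0.07], [-0.24, -0.01, -0.02]]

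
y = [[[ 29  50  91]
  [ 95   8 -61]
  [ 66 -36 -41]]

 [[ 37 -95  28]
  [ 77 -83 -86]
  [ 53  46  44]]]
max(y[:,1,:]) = 95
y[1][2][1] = 46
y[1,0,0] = 37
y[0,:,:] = [[29, 50, 91], [95, 8, -61], [66, -36, -41]]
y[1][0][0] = 37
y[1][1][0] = 77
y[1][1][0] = 77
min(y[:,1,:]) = -86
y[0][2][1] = -36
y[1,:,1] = [-95, -83, 46]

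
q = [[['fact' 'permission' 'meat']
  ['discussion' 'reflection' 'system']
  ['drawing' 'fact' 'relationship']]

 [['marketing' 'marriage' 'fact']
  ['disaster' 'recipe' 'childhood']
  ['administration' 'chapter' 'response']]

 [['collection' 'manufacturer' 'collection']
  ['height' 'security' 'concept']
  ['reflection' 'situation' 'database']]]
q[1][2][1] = 'chapter'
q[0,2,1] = 'fact'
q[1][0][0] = 'marketing'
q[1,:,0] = ['marketing', 'disaster', 'administration']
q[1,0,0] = 'marketing'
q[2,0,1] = 'manufacturer'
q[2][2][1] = 'situation'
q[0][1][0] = 'discussion'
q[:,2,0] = ['drawing', 'administration', 'reflection']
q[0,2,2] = 'relationship'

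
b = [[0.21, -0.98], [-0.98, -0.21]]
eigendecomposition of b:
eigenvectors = [[0.78, 0.63],[-0.63, 0.78]]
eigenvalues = [1.0, -1.0]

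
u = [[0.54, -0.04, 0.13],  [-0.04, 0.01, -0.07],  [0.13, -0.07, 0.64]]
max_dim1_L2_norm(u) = 0.66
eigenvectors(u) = [[0.56, -0.83, 0.05], [-0.11, -0.01, 0.99], [0.82, 0.56, 0.10]]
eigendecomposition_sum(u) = [[0.23, -0.05, 0.34], [-0.05, 0.01, -0.07], [0.34, -0.07, 0.50]] + [[0.31, 0.01, -0.21], [0.01, 0.0, -0.0], [-0.21, -0.0, 0.14]] + [[0.00, 0.00, 0.00], [0.0, 0.0, 0.00], [0.0, 0.00, 0.00]]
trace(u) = 1.19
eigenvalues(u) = [0.74, 0.45, 0.0]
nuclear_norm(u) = 1.19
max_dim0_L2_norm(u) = 0.66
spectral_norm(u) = 0.74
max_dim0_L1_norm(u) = 0.84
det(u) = 0.00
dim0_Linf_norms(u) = [0.54, 0.07, 0.64]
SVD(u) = [[-0.56,-0.83,0.05],  [0.11,-0.01,0.99],  [-0.82,0.56,0.1]] @ diag([0.7381516107419592, 0.4508116288283421, 0.0010367604296990147]) @ [[-0.56, 0.11, -0.82],[-0.83, -0.01, 0.56],[0.05, 0.99, 0.1]]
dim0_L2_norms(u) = [0.56, 0.08, 0.66]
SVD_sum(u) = [[0.23, -0.05, 0.34],[-0.05, 0.01, -0.07],[0.34, -0.07, 0.5]] + [[0.31, 0.01, -0.21],[0.01, 0.00, -0.00],[-0.21, -0.00, 0.14]] + [[0.0, 0.0, 0.00], [0.00, 0.0, 0.00], [0.0, 0.0, 0.00]]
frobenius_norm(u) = 0.86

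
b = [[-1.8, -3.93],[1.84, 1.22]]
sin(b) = [[-4.31, -7.74], [3.62, 1.64]]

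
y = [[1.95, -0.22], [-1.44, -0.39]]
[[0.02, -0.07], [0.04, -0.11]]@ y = [[0.14,0.02], [0.24,0.03]]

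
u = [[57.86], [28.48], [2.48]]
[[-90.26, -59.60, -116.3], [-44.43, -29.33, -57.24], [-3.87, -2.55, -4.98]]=u @ [[-1.56, -1.03, -2.01]]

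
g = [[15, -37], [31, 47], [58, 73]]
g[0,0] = 15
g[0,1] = -37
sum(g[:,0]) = 104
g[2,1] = 73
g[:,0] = [15, 31, 58]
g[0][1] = -37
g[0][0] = 15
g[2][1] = 73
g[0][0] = 15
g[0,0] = 15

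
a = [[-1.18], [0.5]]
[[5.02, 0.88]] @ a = [[-5.48]]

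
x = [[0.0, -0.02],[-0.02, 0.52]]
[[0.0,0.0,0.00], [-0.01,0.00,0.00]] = x @ [[0.26, -0.15, -0.1], [0.00, -0.00, -0.0]]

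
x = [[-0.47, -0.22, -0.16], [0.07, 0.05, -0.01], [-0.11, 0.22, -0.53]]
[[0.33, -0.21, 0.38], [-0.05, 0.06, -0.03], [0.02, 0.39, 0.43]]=x @ [[-0.15, 0.60, -0.79], [-0.91, 0.23, 0.35], [-0.39, -0.77, -0.51]]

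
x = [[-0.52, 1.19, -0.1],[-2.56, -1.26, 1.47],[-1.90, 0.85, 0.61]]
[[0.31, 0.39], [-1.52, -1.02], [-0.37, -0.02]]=x @[[0.18,  0.01], [0.3,  0.3], [-0.46,  -0.42]]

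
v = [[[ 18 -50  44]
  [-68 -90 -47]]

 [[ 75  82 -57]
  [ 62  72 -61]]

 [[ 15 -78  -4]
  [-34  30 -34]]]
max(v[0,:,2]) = 44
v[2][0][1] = -78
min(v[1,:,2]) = -61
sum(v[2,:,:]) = -105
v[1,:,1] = [82, 72]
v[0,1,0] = -68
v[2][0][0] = 15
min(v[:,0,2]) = -57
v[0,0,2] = 44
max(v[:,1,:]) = 72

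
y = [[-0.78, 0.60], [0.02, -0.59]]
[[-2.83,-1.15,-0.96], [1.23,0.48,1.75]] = y @[[2.07, 0.88, -1.08], [-2.02, -0.78, -3.0]]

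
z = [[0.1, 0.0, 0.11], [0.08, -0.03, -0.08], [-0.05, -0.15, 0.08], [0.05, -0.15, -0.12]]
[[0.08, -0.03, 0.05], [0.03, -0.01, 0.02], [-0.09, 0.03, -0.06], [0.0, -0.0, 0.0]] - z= [[-0.02, -0.03, -0.06],[-0.05, 0.02, 0.10],[-0.04, 0.18, -0.14],[-0.05, 0.15, 0.12]]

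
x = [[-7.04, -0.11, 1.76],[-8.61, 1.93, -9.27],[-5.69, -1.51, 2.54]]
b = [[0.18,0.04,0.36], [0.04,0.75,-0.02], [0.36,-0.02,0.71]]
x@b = [[-0.64,-0.40,-1.28], [-4.81,1.29,-9.72], [-0.17,-1.41,-0.21]]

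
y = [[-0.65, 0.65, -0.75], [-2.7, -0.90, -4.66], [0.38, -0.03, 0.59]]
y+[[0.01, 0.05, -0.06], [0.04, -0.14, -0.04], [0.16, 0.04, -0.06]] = [[-0.64, 0.70, -0.81], [-2.66, -1.04, -4.70], [0.54, 0.01, 0.53]]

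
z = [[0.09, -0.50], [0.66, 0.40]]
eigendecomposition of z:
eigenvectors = [[0.18-0.63j,(0.18+0.63j)], [-0.75+0.00j,(-0.75-0j)]]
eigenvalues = [(0.24+0.55j), (0.24-0.55j)]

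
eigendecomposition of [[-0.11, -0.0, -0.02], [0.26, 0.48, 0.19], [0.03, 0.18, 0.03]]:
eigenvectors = [[0.01, -0.79, -0.22], [-0.94, 0.47, -0.24], [-0.33, -0.4, 0.94]]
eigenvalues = [0.54, -0.12, -0.02]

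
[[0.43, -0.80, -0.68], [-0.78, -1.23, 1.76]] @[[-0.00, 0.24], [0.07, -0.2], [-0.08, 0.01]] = [[-0.0, 0.26], [-0.23, 0.08]]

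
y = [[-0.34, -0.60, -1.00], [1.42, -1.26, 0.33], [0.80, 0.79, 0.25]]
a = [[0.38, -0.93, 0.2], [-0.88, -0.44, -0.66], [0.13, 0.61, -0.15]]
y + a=[[0.04, -1.53, -0.80], [0.54, -1.7, -0.33], [0.93, 1.40, 0.1]]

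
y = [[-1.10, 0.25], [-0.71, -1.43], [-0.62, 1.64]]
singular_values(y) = [2.2, 1.44]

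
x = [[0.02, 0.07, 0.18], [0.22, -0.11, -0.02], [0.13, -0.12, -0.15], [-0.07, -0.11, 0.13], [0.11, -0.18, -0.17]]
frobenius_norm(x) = 0.51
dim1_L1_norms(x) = [0.27, 0.35, 0.4, 0.31, 0.46]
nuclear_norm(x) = 0.81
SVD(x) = [[0.32, -0.59, -0.28], [-0.45, -0.66, -0.32], [-0.54, 0.02, -0.03], [0.14, -0.46, 0.85], [-0.62, 0.05, 0.31]] @ diag([0.43092166871090004, 0.21369681687042807, 0.16834543621631137]) @ [[-0.56, 0.54, 0.63], [-0.55, 0.33, -0.77], [-0.62, -0.78, 0.11]]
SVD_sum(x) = [[-0.08, 0.08, 0.09], [0.11, -0.1, -0.12], [0.13, -0.12, -0.15], [-0.03, 0.03, 0.04], [0.15, -0.14, -0.17]] + [[0.07, -0.04, 0.10], [0.08, -0.05, 0.11], [-0.00, 0.0, -0.0], [0.05, -0.03, 0.07], [-0.01, 0.0, -0.01]] + [[0.03, 0.04, -0.01], [0.03, 0.04, -0.01], [0.0, 0.0, -0.00], [-0.09, -0.11, 0.02], [-0.03, -0.04, 0.01]]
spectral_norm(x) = 0.43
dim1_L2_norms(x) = [0.19, 0.25, 0.23, 0.18, 0.27]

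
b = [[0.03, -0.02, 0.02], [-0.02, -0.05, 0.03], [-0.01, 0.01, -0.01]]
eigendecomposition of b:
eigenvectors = [[-0.89, -0.16, -0.25],[0.33, 0.56, -0.96],[0.3, 0.81, 0.14]]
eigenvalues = [0.03, -0.0, -0.06]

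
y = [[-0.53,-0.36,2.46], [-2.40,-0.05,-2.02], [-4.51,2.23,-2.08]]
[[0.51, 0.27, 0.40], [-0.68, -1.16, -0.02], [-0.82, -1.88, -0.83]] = y @ [[0.09, 0.33, -0.06], [0.03, -0.01, -0.41], [0.23, 0.18, 0.09]]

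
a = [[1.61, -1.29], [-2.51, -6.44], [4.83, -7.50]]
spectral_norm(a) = 10.30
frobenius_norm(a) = 11.47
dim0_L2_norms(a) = [5.68, 9.97]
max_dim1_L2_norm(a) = 8.92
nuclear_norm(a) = 15.35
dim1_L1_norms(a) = [2.9, 8.95, 12.33]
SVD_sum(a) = [[0.49, -1.63],[1.57, -5.22],[2.46, -8.21]] + [[1.12, 0.34], [-4.08, -1.22], [2.37, 0.71]]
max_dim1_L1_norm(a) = 12.33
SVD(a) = [[-0.16, 0.23], [-0.53, -0.84], [-0.83, 0.49]] @ diag([10.296971108441669, 5.05778469212733]) @ [[-0.29,0.96], [0.96,0.29]]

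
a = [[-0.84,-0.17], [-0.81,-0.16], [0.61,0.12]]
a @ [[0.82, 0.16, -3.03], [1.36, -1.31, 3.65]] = [[-0.92, 0.09, 1.92], [-0.88, 0.08, 1.87], [0.66, -0.06, -1.41]]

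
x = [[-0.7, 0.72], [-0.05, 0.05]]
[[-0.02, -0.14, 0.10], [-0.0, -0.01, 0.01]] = x@[[0.02, -0.02, -0.08],[-0.01, -0.22, 0.06]]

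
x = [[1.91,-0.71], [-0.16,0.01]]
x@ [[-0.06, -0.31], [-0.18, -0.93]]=[[0.01,0.07], [0.01,0.04]]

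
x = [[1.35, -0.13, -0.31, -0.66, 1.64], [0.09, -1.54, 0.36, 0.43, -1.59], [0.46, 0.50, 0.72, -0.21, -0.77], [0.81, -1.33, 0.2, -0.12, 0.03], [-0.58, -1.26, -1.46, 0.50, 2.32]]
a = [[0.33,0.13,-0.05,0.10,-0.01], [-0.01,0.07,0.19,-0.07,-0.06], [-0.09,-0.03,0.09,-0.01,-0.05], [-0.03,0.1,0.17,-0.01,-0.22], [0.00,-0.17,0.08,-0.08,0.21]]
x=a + [[1.02, -0.26, -0.26, -0.76, 1.65], [0.10, -1.61, 0.17, 0.50, -1.53], [0.55, 0.53, 0.63, -0.2, -0.72], [0.84, -1.43, 0.03, -0.11, 0.25], [-0.58, -1.09, -1.54, 0.58, 2.11]]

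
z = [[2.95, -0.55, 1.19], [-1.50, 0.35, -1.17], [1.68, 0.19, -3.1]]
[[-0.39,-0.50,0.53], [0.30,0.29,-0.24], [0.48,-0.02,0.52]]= z@[[-0.05, -0.13, 0.18], [0.05, 0.08, -0.17], [-0.18, -0.06, -0.08]]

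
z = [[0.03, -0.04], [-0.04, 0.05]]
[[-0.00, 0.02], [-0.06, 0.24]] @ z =[[-0.00, 0.00], [-0.01, 0.01]]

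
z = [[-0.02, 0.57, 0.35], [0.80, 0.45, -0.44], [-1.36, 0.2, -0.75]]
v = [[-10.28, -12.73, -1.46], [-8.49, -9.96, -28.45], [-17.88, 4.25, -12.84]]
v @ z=[[-7.99, -11.88, 3.1], [30.89, -15.01, 22.75], [21.22, -10.85, 1.50]]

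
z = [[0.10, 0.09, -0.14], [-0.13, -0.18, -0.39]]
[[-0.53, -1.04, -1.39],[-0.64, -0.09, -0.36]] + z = [[-0.43, -0.95, -1.53], [-0.77, -0.27, -0.75]]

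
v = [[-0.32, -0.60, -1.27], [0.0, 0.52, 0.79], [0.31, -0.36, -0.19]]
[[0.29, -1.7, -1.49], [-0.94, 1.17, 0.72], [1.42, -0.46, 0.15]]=v@[[2.55, 0.17, -0.13], [-1.73, 0.97, -1.56], [-0.05, 0.84, 1.94]]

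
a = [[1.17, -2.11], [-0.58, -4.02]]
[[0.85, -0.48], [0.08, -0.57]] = a@[[0.55,-0.12], [-0.1,0.16]]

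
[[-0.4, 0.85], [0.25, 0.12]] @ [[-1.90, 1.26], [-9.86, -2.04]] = [[-7.62,-2.24], [-1.66,0.07]]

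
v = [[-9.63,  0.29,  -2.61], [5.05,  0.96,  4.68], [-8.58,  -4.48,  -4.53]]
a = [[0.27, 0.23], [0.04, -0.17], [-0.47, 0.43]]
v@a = [[-1.36, -3.39], [-0.8, 3.01], [-0.37, -3.16]]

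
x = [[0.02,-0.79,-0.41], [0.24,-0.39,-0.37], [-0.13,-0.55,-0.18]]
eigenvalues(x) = [0.02, -0.01, -0.56]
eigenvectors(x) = [[0.50, -0.56, 0.76], [-0.4, 0.36, 0.25], [0.77, -0.74, 0.61]]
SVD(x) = [[-0.75, 0.10, -0.65], [-0.45, -0.8, 0.40], [-0.48, 0.60, 0.65]] @ diag([1.1786335700538981, 0.31909687504732204, 0.0003031122536983772]) @ [[-0.05, 0.88, 0.48], [-0.84, -0.3, 0.46], [0.55, -0.37, 0.75]]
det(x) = 0.00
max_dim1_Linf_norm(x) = 0.79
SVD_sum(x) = [[0.05, -0.78, -0.42], [0.03, -0.47, -0.25], [0.03, -0.49, -0.27]] + [[-0.03, -0.01, 0.01], [0.21, 0.08, -0.12], [-0.16, -0.06, 0.09]] + [[-0.0, 0.0, -0.00], [0.0, -0.00, 0.00], [0.00, -0.0, 0.0]]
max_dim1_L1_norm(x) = 1.22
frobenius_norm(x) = 1.22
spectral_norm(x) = 1.18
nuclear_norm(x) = 1.50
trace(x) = -0.55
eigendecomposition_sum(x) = [[-0.15,0.08,0.15], [0.12,-0.07,-0.12], [-0.23,0.12,0.24]] + [[-0.07,0.04,0.07], [0.04,-0.03,-0.04], [-0.09,0.06,0.09]] + [[0.24,-0.91,-0.63], [0.08,-0.3,-0.2], [0.19,-0.73,-0.50]]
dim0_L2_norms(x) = [0.27, 1.04, 0.58]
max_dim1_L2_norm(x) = 0.89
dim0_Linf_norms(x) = [0.24, 0.79, 0.41]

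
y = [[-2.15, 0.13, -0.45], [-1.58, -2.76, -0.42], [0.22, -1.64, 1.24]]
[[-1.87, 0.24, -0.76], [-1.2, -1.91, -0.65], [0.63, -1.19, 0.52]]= y @ [[0.81, -0.07, 0.27], [-0.07, 0.73, 0.02], [0.27, 0.02, 0.40]]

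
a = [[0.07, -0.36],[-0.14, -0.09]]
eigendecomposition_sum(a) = [[0.15, -0.17], [-0.07, 0.08]] + [[-0.08, -0.19], [-0.07, -0.17]]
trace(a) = -0.02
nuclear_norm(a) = 0.52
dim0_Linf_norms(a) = [0.14, 0.36]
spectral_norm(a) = 0.37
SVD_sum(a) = [[0.04, -0.36], [0.01, -0.07]] + [[0.03, 0.00], [-0.15, -0.02]]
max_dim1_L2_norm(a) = 0.37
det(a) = -0.06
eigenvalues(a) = [0.23, -0.25]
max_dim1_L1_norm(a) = 0.43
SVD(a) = [[0.98, 0.20], [0.20, -0.98]] @ diag([0.3729417051400063, 0.15203448479626117]) @ [[0.11, -0.99], [0.99, 0.11]]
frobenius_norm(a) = 0.40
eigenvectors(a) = [[0.92, 0.75], [-0.4, 0.66]]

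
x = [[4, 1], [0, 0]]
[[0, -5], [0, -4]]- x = [[-4, -6], [0, -4]]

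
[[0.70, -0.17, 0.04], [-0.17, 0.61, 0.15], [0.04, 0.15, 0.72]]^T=[[0.7, -0.17, 0.04], [-0.17, 0.61, 0.15], [0.04, 0.15, 0.72]]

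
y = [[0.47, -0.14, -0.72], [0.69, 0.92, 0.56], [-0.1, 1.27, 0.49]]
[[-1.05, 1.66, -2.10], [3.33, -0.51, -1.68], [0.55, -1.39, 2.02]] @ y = [[0.86,-0.99,0.66],[1.38,-3.07,-3.51],[-0.9,1.21,-0.18]]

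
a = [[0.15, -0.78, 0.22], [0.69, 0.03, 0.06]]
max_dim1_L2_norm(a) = 0.82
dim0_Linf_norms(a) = [0.69, 0.78, 0.22]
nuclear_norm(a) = 1.51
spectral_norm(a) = 0.85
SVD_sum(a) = [[0.37, -0.66, 0.21], [0.14, -0.26, 0.08]] + [[-0.22,-0.12,0.01],[0.55,0.29,-0.02]]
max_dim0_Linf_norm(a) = 0.78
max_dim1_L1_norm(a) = 1.15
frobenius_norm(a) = 1.08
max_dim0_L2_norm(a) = 0.78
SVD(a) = [[-0.93,-0.37], [-0.37,0.93]] @ diag([0.8463103911396088, 0.6660771140409509]) @ [[-0.46, 0.84, -0.27], [0.88, 0.47, -0.04]]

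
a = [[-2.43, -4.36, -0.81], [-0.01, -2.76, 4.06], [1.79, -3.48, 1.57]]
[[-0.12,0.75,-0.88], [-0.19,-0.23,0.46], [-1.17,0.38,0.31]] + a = [[-2.55, -3.61, -1.69], [-0.2, -2.99, 4.52], [0.62, -3.10, 1.88]]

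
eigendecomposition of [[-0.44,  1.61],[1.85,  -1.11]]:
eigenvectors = [[0.75, -0.61],[0.66, 0.79]]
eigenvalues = [0.98, -2.53]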